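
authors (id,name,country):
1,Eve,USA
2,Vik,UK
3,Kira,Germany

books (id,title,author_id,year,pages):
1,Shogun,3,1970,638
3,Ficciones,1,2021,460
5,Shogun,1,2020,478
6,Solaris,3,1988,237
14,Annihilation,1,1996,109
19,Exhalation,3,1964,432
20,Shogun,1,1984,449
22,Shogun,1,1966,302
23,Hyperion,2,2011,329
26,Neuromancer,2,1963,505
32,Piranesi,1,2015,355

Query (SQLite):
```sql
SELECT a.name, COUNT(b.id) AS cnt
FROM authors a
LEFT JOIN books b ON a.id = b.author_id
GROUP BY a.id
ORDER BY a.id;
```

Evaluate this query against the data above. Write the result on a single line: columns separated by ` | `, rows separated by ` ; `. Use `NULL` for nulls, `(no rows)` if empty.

Eve | 6 ; Vik | 2 ; Kira | 3

LEFT JOIN keeps every authors row; unmatched ones get NULL for books columns.
Group by authors.id and compute COUNT(b.id). COUNT(col) of an all-NULL group is 0.
  1: ids {3, 5, 14, 20, 22, 32} → COUNT(b.id)=6
  2: ids {23, 26} → COUNT(b.id)=2
  3: ids {1, 6, 19} → COUNT(b.id)=3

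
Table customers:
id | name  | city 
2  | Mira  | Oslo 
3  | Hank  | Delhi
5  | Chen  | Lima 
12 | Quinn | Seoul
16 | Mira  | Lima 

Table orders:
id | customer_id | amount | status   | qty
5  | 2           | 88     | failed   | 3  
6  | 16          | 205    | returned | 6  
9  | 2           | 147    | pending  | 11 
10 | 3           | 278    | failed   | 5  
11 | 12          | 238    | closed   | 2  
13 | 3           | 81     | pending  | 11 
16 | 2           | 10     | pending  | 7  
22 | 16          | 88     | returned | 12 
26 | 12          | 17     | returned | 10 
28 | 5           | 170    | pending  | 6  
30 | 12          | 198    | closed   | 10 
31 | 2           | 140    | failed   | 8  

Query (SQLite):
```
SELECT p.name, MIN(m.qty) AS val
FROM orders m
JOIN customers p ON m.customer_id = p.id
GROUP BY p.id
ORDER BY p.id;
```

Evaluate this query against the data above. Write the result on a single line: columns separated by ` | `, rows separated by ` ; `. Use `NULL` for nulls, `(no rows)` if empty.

Join each orders row to its customers via customer_id.
Group joined rows by customers.id; compute MIN(m.qty) per group.
  2: ids {5, 9, 16, 31} → MIN(m.qty)=3
  3: ids {10, 13} → MIN(m.qty)=5
  5: ids {28} → MIN(m.qty)=6
  12: ids {11, 26, 30} → MIN(m.qty)=2
  16: ids {6, 22} → MIN(m.qty)=6

Mira | 3 ; Hank | 5 ; Chen | 6 ; Quinn | 2 ; Mira | 6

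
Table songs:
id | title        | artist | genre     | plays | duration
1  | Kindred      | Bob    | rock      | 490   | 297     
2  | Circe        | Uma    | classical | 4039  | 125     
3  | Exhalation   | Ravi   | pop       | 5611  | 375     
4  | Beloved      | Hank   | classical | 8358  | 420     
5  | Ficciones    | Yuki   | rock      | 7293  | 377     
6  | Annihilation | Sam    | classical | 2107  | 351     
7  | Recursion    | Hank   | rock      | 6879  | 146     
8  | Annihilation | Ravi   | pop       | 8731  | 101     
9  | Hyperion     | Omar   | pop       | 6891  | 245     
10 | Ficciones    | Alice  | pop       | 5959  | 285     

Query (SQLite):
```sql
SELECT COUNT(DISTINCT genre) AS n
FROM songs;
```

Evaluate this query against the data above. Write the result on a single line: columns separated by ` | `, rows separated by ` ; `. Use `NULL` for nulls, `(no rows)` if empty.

3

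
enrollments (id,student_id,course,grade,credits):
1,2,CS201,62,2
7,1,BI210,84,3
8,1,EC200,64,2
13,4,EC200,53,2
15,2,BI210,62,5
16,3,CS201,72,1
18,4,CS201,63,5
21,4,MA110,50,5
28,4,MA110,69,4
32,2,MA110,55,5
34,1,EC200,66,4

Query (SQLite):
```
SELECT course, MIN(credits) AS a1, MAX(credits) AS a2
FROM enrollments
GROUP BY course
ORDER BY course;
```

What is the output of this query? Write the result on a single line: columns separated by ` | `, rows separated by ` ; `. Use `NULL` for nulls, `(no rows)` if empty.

Group enrollments by course.
Per group compute: MIN(credits), MAX(credits).
  BI210: ids {7, 15} → MIN(credits)=3, MAX(credits)=5
  CS201: ids {1, 16, 18} → MIN(credits)=1, MAX(credits)=5
  EC200: ids {8, 13, 34} → MIN(credits)=2, MAX(credits)=4
  MA110: ids {21, 28, 32} → MIN(credits)=4, MAX(credits)=5

BI210 | 3 | 5 ; CS201 | 1 | 5 ; EC200 | 2 | 4 ; MA110 | 4 | 5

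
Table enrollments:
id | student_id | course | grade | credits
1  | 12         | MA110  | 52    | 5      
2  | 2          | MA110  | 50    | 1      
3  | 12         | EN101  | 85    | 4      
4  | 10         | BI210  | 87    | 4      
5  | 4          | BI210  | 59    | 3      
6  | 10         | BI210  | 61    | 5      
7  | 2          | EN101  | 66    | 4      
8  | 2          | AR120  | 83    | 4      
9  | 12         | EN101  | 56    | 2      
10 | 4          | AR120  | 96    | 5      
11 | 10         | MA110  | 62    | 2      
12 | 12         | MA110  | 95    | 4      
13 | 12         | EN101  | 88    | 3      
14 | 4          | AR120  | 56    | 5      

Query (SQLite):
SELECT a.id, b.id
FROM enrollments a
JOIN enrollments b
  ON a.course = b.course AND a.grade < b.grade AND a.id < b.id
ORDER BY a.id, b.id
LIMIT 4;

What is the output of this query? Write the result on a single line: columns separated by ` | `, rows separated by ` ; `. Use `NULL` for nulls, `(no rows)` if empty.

Pairs (a,b) with same course, a.grade < b.grade, a.id < b.id.
course groups: AR120:{8,10,14} BI210:{4,5,6} EN101:{3,7,9,13} MA110:{1,2,11,12}
Ordered by (a.id, b.id); first 4.

1 | 11 ; 1 | 12 ; 2 | 11 ; 2 | 12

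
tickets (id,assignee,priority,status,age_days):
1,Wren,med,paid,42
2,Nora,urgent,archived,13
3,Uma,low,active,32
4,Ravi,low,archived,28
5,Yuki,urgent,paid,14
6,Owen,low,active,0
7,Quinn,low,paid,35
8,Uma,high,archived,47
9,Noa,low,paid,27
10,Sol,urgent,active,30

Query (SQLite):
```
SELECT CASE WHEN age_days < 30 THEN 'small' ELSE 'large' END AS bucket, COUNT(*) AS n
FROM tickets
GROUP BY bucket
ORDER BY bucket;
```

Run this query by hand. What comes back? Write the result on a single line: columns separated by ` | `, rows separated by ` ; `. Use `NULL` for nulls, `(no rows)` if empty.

Bucket rows by age_days < 30 → 'small' else 'large'; count each bucket.

large | 5 ; small | 5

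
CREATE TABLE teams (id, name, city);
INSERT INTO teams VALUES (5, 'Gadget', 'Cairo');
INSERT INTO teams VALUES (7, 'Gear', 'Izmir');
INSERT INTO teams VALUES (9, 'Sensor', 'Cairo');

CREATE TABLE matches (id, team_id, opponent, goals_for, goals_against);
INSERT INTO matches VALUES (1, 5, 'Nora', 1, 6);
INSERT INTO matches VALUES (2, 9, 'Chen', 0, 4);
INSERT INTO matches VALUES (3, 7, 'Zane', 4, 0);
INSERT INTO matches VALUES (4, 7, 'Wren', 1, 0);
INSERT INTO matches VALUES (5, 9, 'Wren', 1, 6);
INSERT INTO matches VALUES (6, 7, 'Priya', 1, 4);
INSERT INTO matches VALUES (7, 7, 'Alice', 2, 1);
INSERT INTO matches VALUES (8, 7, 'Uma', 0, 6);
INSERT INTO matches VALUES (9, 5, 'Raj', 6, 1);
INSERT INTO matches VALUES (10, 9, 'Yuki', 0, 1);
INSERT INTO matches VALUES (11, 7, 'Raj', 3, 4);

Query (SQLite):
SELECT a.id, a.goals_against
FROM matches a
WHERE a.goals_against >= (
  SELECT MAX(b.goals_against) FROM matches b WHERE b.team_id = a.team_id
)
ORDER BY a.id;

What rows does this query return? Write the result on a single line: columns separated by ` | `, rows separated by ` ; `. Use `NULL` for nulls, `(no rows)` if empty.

1 | 6 ; 5 | 6 ; 8 | 6

For each matches row a, compute MAX(goals_against) over rows sharing a.team_id.
Keep row a if a.goals_against >= that per-group MAX.
  team_id=5: MAX(goals_against) = 6
  team_id=7: MAX(goals_against) = 6
  team_id=9: MAX(goals_against) = 6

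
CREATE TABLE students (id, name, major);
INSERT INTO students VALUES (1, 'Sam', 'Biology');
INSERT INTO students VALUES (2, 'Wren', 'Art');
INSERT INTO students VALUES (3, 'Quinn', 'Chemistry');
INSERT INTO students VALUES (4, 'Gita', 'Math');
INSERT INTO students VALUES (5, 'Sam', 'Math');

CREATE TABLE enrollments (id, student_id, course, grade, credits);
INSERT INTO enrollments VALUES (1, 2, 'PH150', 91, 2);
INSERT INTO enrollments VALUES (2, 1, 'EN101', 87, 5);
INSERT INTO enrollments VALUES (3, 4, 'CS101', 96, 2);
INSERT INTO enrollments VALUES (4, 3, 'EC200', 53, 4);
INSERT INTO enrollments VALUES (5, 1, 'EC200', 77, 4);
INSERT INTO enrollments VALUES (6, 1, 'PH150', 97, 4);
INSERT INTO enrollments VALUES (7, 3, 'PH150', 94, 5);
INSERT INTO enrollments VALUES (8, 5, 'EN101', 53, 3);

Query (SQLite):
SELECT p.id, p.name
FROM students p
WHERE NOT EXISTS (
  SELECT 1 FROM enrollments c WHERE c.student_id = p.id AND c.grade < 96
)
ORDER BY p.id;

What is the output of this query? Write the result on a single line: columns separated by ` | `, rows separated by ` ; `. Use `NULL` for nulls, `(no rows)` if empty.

For each students row, check whether any enrollments with matching student_id has grade < 96.
Keep rows where that is false.

4 | Gita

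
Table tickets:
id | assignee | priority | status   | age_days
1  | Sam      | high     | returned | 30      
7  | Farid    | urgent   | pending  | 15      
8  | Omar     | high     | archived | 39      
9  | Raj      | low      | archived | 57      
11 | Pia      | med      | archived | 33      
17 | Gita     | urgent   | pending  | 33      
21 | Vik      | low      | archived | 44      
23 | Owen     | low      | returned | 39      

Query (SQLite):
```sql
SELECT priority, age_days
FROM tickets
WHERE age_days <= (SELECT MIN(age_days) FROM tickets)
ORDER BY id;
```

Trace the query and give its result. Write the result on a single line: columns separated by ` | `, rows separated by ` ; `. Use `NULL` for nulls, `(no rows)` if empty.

Scalar subquery: MIN(age_days) over all tickets rows = 15.
Keep rows where age_days <= that value.

urgent | 15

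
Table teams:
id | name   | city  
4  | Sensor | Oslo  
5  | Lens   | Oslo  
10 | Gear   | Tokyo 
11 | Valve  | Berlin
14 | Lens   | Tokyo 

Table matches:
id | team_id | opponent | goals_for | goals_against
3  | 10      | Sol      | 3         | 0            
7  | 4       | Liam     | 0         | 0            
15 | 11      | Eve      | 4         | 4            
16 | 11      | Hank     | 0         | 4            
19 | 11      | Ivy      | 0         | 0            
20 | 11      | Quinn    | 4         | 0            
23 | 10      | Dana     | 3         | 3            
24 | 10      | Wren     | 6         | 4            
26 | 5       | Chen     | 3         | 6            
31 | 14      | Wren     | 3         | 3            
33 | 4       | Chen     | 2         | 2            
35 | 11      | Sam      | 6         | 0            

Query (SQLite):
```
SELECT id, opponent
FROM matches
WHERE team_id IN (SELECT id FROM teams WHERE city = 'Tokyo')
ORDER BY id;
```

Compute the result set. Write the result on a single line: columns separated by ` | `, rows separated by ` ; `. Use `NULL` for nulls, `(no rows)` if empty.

3 | Sol ; 23 | Dana ; 24 | Wren ; 31 | Wren

Inner query: teams.id where city = 'Tokyo'.
Outer: keep matches rows whose team_id is in that set.
Inner query → {10, 14}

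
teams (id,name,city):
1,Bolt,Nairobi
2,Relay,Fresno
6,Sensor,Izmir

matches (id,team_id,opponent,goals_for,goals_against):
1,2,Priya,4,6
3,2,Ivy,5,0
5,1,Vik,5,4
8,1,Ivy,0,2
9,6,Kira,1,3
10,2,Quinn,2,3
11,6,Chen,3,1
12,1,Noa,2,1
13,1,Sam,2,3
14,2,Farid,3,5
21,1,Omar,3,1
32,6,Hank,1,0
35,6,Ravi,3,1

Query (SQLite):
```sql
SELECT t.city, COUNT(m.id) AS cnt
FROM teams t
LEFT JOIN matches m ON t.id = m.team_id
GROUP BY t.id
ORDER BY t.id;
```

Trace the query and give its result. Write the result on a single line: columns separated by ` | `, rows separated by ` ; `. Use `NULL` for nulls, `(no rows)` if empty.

LEFT JOIN keeps every teams row; unmatched ones get NULL for matches columns.
Group by teams.id and compute COUNT(m.id). COUNT(col) of an all-NULL group is 0.
  1: ids {5, 8, 12, 13, 21} → COUNT(m.id)=5
  2: ids {1, 3, 10, 14} → COUNT(m.id)=4
  6: ids {9, 11, 32, 35} → COUNT(m.id)=4

Nairobi | 5 ; Fresno | 4 ; Izmir | 4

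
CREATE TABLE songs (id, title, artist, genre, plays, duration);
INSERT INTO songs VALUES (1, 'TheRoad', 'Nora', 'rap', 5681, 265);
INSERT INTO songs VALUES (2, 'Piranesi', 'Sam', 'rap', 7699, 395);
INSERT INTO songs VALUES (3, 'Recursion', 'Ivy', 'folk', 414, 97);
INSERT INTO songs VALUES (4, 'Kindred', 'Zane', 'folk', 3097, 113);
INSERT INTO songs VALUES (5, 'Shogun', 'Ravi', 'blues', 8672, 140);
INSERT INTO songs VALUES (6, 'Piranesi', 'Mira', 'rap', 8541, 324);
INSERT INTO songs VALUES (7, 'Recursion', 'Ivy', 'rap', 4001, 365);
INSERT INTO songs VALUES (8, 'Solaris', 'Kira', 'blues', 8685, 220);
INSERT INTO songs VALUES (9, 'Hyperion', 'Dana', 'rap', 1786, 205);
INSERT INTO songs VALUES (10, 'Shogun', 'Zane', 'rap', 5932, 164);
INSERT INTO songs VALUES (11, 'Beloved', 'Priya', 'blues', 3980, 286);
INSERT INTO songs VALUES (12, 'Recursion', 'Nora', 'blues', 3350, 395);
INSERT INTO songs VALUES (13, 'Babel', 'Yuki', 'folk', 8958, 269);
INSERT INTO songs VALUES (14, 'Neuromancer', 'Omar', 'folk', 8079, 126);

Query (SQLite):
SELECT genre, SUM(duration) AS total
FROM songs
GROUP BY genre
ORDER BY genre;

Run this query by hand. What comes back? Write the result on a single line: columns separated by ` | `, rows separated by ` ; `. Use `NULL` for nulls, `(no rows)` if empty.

Partition songs by genre; compute SUM(duration) within each group.
  blues: ids {5, 8, 11, 12} → SUM(duration)=1041
  folk: ids {3, 4, 13, 14} → SUM(duration)=605
  rap: ids {1, 2, 6, 7, 9, 10} → SUM(duration)=1718

blues | 1041 ; folk | 605 ; rap | 1718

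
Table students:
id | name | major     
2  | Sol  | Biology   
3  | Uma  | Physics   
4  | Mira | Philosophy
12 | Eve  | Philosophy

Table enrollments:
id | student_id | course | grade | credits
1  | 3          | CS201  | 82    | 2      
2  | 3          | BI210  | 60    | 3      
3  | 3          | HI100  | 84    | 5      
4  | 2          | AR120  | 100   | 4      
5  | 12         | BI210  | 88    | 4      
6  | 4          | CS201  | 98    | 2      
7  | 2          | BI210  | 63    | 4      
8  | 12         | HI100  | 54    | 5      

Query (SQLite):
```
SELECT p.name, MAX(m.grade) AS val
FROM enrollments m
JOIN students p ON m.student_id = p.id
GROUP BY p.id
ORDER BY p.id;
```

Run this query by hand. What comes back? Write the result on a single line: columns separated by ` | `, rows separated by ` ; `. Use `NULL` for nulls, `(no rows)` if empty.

Join each enrollments row to its students via student_id.
Group joined rows by students.id; compute MAX(m.grade) per group.
  2: ids {4, 7} → MAX(m.grade)=100
  3: ids {1, 2, 3} → MAX(m.grade)=84
  4: ids {6} → MAX(m.grade)=98
  12: ids {5, 8} → MAX(m.grade)=88

Sol | 100 ; Uma | 84 ; Mira | 98 ; Eve | 88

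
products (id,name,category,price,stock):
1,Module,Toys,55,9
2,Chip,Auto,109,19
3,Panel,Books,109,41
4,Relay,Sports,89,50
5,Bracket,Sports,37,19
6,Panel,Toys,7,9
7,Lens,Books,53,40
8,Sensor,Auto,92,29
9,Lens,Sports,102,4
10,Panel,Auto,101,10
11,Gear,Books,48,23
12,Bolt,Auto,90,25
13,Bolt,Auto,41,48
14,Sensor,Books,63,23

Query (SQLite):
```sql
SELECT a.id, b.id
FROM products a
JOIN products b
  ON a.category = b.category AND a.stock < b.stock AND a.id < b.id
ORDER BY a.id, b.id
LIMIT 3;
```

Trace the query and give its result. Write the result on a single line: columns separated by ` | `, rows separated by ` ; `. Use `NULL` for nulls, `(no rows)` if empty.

Pairs (a,b) with same category, a.stock < b.stock, a.id < b.id.
category groups: Auto:{2,8,10,12,13} Books:{3,7,11,14} Sports:{4,5,9} Toys:{1,6}
Ordered by (a.id, b.id); first 3.

2 | 8 ; 2 | 12 ; 2 | 13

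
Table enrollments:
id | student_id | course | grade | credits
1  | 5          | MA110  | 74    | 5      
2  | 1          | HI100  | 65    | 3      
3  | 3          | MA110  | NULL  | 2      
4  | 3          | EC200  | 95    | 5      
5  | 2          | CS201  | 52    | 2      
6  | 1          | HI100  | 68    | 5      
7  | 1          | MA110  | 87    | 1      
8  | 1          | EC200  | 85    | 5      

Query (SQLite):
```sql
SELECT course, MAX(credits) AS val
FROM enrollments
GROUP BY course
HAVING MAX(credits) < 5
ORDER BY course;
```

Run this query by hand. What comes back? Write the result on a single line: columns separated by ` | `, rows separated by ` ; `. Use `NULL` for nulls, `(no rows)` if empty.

Partition enrollments by course; compute MAX(credits) within each group.
HAVING: keep groups where MAX(credits) < 5.
  CS201: ids {5} → MAX(credits)=2
  EC200: ids {4, 8} → MAX(credits)=5
  HI100: ids {2, 6} → MAX(credits)=5
  MA110: ids {1, 3, 7} → MAX(credits)=5

CS201 | 2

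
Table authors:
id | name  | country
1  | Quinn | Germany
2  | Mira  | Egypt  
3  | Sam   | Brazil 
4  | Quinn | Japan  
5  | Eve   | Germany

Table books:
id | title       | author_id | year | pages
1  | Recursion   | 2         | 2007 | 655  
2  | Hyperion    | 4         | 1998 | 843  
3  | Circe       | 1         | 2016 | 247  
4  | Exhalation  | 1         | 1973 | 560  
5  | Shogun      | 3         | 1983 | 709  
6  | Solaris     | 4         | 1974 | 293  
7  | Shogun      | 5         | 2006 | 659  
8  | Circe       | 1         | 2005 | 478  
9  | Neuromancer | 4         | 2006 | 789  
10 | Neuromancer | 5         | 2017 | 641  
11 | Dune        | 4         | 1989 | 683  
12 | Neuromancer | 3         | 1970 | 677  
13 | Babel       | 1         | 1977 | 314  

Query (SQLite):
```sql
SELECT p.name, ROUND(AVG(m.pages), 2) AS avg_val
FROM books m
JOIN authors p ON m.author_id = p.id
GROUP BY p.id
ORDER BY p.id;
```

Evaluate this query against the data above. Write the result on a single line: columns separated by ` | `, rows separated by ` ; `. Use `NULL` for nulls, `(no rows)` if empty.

Quinn | 399.75 ; Mira | 655 ; Sam | 693 ; Quinn | 652 ; Eve | 650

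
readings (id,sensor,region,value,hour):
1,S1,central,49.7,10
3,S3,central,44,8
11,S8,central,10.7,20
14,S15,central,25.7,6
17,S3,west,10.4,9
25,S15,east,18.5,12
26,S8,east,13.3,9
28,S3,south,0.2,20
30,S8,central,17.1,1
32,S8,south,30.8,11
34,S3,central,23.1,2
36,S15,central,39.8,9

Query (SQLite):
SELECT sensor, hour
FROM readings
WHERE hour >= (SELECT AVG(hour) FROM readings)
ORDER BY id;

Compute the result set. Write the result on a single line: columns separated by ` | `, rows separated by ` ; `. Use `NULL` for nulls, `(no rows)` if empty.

S1 | 10 ; S8 | 20 ; S15 | 12 ; S3 | 20 ; S8 | 11

Scalar subquery: AVG(hour) over all readings rows = 9.75.
Keep rows where hour >= that value.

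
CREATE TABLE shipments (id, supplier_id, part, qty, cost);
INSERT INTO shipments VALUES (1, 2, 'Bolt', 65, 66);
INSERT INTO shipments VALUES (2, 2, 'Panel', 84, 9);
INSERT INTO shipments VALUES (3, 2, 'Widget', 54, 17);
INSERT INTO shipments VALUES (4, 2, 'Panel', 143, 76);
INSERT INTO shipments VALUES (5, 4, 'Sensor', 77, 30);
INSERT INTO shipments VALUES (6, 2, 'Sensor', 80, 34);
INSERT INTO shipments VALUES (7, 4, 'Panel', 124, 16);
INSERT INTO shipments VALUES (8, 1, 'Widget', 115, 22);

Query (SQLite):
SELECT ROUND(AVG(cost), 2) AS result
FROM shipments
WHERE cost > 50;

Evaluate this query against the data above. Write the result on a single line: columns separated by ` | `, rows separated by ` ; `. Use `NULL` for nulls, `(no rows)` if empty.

71

Rows where cost > 50 → cost values: [66, 76].
AVG = 142 / 2 (rounded to 2 dp).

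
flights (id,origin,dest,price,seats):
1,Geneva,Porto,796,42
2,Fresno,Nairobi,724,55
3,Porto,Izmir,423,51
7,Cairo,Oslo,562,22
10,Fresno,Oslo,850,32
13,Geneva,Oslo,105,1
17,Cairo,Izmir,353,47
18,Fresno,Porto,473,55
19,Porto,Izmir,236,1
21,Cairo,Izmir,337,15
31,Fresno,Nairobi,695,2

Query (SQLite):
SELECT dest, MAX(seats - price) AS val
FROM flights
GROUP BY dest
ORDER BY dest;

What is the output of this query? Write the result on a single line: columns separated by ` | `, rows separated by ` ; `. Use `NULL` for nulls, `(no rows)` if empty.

For each row compute seats - price.
Group by dest; take MAX of the expression per group.
  Izmir: ids {3, 17, 19, 21} → MAX(seats - price)=-235
  Nairobi: ids {2, 31} → MAX(seats - price)=-669
  Oslo: ids {7, 10, 13} → MAX(seats - price)=-104
  Porto: ids {1, 18} → MAX(seats - price)=-418

Izmir | -235 ; Nairobi | -669 ; Oslo | -104 ; Porto | -418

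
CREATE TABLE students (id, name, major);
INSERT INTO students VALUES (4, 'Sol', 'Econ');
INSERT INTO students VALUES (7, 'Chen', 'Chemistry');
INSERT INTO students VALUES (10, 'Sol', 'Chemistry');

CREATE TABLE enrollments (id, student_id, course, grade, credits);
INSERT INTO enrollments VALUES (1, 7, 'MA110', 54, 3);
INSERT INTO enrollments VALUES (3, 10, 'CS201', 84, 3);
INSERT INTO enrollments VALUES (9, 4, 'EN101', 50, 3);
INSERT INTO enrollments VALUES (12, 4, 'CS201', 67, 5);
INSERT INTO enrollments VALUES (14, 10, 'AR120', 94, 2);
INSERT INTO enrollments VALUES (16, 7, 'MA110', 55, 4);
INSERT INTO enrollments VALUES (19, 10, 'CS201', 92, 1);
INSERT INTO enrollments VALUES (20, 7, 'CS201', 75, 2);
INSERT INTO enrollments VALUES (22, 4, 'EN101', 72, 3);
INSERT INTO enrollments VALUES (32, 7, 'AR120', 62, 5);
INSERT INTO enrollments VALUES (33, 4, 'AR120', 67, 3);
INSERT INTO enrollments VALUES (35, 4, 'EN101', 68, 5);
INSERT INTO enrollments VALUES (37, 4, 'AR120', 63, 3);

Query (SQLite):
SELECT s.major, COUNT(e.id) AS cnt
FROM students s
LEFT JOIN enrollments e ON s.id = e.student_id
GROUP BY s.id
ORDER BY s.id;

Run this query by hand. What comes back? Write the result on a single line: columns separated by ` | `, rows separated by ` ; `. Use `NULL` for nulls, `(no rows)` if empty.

Econ | 6 ; Chemistry | 4 ; Chemistry | 3

LEFT JOIN keeps every students row; unmatched ones get NULL for enrollments columns.
Group by students.id and compute COUNT(e.id). COUNT(col) of an all-NULL group is 0.
  4: ids {9, 12, 22, 33, 35, 37} → COUNT(e.id)=6
  7: ids {1, 16, 20, 32} → COUNT(e.id)=4
  10: ids {3, 14, 19} → COUNT(e.id)=3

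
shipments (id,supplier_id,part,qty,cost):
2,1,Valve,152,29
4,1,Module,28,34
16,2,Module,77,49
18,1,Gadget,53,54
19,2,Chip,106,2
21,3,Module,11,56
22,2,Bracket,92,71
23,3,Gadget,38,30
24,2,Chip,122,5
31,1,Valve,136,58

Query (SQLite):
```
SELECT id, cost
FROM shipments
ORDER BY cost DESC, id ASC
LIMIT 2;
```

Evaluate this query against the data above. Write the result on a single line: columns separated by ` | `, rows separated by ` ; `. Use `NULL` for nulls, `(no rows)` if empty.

Sort by cost desc, tiebreak id asc: (71, id=22), (58, id=31), (56, id=21), (54, id=18), (49, id=16) …. Take first 2.

22 | 71 ; 31 | 58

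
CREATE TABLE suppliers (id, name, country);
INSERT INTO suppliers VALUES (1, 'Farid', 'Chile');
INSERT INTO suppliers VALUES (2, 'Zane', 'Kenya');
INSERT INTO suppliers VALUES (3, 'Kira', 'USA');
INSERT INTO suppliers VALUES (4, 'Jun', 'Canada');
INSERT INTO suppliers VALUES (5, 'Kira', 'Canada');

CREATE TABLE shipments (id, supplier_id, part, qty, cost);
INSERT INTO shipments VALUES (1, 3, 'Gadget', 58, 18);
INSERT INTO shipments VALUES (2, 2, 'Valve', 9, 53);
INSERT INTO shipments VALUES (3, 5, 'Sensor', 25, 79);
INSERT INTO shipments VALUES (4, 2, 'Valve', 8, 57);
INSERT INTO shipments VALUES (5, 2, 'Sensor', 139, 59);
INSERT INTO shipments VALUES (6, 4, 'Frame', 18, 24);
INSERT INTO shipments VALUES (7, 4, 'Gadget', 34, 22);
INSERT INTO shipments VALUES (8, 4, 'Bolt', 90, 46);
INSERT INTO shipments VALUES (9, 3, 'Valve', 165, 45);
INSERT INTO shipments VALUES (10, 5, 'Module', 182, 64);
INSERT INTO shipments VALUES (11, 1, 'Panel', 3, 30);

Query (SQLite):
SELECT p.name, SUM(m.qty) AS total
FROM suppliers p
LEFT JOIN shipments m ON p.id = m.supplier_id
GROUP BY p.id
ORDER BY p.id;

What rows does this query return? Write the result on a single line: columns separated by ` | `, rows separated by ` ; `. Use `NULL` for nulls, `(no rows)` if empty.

Farid | 3 ; Zane | 156 ; Kira | 223 ; Jun | 142 ; Kira | 207

LEFT JOIN keeps every suppliers row; unmatched ones get NULL for shipments columns.
Group by suppliers.id and compute SUM(m.qty). SUM over an all-NULL group is NULL.
  1: ids {11} → SUM(m.qty)=3
  2: ids {2, 4, 5} → SUM(m.qty)=156
  3: ids {1, 9} → SUM(m.qty)=223
  4: ids {6, 7, 8} → SUM(m.qty)=142
  5: ids {3, 10} → SUM(m.qty)=207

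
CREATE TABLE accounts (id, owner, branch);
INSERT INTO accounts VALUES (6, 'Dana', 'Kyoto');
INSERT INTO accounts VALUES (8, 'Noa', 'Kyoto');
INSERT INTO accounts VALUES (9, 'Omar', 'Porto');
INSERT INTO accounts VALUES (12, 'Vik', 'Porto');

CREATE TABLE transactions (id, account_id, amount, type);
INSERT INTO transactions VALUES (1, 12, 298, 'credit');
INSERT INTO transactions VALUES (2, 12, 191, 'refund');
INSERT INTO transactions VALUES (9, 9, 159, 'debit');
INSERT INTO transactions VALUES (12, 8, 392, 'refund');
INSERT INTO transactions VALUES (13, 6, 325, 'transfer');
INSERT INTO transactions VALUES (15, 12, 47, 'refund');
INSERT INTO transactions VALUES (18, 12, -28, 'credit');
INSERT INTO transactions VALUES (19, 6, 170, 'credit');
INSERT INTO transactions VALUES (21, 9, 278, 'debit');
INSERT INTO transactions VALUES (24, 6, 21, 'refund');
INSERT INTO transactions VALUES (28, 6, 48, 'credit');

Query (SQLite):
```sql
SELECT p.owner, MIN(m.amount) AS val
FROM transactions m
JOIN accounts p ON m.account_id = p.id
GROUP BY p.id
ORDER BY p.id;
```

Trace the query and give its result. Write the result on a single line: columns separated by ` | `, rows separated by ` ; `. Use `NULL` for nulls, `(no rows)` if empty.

Join each transactions row to its accounts via account_id.
Group joined rows by accounts.id; compute MIN(m.amount) per group.
  6: ids {13, 19, 24, 28} → MIN(m.amount)=21
  8: ids {12} → MIN(m.amount)=392
  9: ids {9, 21} → MIN(m.amount)=159
  12: ids {1, 2, 15, 18} → MIN(m.amount)=-28

Dana | 21 ; Noa | 392 ; Omar | 159 ; Vik | -28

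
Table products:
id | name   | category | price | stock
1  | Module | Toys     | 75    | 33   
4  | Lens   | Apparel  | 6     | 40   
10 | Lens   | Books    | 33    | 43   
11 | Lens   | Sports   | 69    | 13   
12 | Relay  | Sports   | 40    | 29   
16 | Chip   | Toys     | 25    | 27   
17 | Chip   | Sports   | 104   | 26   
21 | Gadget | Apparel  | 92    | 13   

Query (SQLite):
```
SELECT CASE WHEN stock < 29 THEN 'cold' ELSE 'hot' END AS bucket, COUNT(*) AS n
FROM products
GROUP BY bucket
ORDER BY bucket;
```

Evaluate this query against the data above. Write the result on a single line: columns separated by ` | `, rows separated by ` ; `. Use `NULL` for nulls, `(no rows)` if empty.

cold | 4 ; hot | 4

Bucket rows by stock < 29 → 'cold' else 'hot'; count each bucket.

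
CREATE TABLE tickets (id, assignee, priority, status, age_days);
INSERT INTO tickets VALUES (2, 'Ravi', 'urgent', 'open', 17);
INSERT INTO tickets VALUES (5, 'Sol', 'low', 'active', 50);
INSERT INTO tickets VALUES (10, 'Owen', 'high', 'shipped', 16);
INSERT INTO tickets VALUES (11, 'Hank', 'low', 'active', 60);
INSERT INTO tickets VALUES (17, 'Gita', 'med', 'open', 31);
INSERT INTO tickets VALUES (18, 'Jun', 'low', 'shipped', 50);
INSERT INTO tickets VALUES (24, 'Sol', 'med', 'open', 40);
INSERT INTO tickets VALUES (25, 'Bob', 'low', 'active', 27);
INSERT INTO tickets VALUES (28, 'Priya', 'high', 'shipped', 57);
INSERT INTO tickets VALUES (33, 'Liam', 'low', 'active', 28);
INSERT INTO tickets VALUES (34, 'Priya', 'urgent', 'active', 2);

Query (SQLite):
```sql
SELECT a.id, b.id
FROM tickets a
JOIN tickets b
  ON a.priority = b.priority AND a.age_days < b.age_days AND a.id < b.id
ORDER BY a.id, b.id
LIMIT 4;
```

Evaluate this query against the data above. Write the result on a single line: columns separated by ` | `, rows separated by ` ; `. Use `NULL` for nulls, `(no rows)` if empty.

5 | 11 ; 10 | 28 ; 17 | 24 ; 25 | 33

Pairs (a,b) with same priority, a.age_days < b.age_days, a.id < b.id.
priority groups: high:{10,28} low:{5,11,18,25,33} med:{17,24} urgent:{2,34}
Ordered by (a.id, b.id); first 4.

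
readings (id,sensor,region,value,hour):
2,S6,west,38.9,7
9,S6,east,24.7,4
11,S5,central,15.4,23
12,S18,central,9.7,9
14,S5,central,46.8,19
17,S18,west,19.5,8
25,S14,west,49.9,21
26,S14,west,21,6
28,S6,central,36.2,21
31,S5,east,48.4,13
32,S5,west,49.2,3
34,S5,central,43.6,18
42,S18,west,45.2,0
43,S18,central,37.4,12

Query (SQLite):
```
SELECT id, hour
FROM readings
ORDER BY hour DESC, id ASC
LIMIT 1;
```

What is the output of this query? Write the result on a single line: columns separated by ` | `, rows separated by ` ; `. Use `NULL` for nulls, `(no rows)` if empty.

11 | 23

Sort by hour desc, tiebreak id asc: (23, id=11), (21, id=25), (21, id=28), (19, id=14) …. Take first 1.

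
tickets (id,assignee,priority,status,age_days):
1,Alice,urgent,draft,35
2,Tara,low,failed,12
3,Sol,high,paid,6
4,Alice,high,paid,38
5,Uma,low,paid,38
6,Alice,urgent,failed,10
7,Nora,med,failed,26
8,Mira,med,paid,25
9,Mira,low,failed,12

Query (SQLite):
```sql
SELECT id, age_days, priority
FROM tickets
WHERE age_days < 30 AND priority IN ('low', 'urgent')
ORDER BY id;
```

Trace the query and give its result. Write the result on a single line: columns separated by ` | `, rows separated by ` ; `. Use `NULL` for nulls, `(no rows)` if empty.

age_days < 30: ids {2, 3, 6, 7, 8, 9}
priority IN ('low', 'urgent'): ids {1, 2, 5, 6, 9}
Combine with AND.

2 | 12 | low ; 6 | 10 | urgent ; 9 | 12 | low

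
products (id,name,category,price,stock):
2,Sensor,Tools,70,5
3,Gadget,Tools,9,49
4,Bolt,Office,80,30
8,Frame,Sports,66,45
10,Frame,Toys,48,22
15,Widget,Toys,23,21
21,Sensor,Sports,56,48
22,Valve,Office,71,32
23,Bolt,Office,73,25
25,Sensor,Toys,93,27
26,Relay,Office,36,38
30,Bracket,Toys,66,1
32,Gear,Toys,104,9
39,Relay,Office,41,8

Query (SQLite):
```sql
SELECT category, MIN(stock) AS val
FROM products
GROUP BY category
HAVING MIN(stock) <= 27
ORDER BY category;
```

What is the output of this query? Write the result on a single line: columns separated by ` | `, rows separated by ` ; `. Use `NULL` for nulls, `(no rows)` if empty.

Office | 8 ; Tools | 5 ; Toys | 1

Partition products by category; compute MIN(stock) within each group.
HAVING: keep groups where MIN(stock) <= 27.
  Office: ids {4, 22, 23, 26, 39} → MIN(stock)=8
  Sports: ids {8, 21} → MIN(stock)=45
  Tools: ids {2, 3} → MIN(stock)=5
  Toys: ids {10, 15, 25, 30, 32} → MIN(stock)=1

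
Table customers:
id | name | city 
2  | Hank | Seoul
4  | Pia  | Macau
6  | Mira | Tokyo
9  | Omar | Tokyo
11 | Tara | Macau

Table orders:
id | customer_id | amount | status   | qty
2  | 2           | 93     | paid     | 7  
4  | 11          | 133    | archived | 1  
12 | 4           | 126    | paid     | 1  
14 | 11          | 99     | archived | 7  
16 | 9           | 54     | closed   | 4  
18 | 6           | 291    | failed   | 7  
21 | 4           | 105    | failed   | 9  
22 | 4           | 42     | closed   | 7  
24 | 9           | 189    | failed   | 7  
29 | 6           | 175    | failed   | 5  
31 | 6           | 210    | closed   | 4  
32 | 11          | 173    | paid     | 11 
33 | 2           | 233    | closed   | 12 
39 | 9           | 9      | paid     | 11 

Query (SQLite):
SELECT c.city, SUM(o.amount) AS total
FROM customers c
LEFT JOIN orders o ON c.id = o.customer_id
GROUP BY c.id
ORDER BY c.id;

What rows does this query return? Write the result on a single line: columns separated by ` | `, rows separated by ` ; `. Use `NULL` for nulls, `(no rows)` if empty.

Seoul | 326 ; Macau | 273 ; Tokyo | 676 ; Tokyo | 252 ; Macau | 405

LEFT JOIN keeps every customers row; unmatched ones get NULL for orders columns.
Group by customers.id and compute SUM(o.amount). SUM over an all-NULL group is NULL.
  2: ids {2, 33} → SUM(o.amount)=326
  4: ids {12, 21, 22} → SUM(o.amount)=273
  6: ids {18, 29, 31} → SUM(o.amount)=676
  9: ids {16, 24, 39} → SUM(o.amount)=252
  11: ids {4, 14, 32} → SUM(o.amount)=405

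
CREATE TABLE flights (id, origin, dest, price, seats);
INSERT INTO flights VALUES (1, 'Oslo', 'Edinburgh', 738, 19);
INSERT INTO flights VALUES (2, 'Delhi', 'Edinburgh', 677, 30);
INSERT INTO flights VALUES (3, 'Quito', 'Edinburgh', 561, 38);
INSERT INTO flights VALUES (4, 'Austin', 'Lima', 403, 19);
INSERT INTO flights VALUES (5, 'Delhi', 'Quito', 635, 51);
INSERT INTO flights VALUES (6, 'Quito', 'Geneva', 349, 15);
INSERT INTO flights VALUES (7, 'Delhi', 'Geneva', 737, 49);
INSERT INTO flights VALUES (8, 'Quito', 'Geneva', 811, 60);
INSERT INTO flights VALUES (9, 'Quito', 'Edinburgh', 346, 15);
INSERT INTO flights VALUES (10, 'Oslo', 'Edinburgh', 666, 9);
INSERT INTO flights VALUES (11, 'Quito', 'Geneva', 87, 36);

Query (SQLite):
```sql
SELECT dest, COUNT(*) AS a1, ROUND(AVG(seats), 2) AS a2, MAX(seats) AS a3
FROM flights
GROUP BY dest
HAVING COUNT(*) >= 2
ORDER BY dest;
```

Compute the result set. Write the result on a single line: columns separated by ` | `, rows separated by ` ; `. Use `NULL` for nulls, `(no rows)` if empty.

Group flights by dest.
Per group compute: COUNT(*), ROUND(AVG(seats), 2), MAX(seats).
HAVING: drop groups with fewer than 2 rows.
  Edinburgh: ids {1, 2, 3, 9, 10} → COUNT(*)=5, ROUND(AVG(seats), 2)=22.2, MAX(seats)=38
  Geneva: ids {6, 7, 8, 11} → COUNT(*)=4, ROUND(AVG(seats), 2)=40, MAX(seats)=60
  Lima: ids {4} → COUNT(*)=1, ROUND(AVG(seats), 2)=19, MAX(seats)=19
  Quito: ids {5} → COUNT(*)=1, ROUND(AVG(seats), 2)=51, MAX(seats)=51

Edinburgh | 5 | 22.2 | 38 ; Geneva | 4 | 40 | 60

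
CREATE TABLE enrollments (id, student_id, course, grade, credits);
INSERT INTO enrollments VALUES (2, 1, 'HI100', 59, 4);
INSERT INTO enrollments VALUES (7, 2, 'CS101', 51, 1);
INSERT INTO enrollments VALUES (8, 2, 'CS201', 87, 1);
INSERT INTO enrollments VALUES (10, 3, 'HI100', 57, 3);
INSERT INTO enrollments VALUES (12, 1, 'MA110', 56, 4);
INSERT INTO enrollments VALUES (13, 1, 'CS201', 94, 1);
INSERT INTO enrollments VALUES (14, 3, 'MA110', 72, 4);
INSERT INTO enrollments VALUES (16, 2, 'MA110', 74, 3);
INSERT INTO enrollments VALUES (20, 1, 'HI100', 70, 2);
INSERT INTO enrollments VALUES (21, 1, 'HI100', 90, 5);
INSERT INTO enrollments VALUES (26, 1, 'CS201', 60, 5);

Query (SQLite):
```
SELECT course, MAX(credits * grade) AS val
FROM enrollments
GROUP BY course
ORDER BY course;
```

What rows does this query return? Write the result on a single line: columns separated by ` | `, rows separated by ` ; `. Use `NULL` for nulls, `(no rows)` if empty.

CS101 | 51 ; CS201 | 300 ; HI100 | 450 ; MA110 | 288

For each row compute credits * grade.
Group by course; take MAX of the expression per group.
  CS101: ids {7} → MAX(credits * grade)=51
  CS201: ids {8, 13, 26} → MAX(credits * grade)=300
  HI100: ids {2, 10, 20, 21} → MAX(credits * grade)=450
  MA110: ids {12, 14, 16} → MAX(credits * grade)=288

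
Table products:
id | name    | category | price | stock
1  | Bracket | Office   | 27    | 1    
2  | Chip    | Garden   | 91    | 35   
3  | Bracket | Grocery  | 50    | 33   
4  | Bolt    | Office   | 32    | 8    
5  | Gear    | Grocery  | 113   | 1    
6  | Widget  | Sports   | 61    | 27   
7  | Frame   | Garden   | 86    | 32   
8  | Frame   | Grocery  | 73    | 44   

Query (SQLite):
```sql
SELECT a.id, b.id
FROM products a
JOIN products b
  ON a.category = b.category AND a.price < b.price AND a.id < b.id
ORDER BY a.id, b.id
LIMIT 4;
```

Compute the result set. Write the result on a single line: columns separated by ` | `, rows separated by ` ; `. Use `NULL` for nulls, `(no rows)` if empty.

Pairs (a,b) with same category, a.price < b.price, a.id < b.id.
category groups: Garden:{2,7} Grocery:{3,5,8} Office:{1,4} Sports:{6}
Ordered by (a.id, b.id); first 4.

1 | 4 ; 3 | 5 ; 3 | 8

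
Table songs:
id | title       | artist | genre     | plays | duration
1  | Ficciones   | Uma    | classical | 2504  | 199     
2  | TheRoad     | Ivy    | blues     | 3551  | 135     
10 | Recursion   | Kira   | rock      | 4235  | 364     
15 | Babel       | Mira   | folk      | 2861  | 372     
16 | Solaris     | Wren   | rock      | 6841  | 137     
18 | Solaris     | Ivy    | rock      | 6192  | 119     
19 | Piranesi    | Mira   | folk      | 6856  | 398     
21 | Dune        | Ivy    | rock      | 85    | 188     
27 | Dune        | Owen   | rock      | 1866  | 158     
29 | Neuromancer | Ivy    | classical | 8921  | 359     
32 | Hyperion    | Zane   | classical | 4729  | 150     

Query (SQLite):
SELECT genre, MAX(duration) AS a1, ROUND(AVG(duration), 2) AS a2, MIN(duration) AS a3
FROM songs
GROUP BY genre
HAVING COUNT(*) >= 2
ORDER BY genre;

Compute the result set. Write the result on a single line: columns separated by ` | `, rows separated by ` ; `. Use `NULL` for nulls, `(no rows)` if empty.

classical | 359 | 236 | 150 ; folk | 398 | 385 | 372 ; rock | 364 | 193.2 | 119

Group songs by genre.
Per group compute: MAX(duration), ROUND(AVG(duration), 2), MIN(duration).
HAVING: drop groups with fewer than 2 rows.
  blues: ids {2} → MAX(duration)=135, ROUND(AVG(duration), 2)=135, MIN(duration)=135
  classical: ids {1, 29, 32} → MAX(duration)=359, ROUND(AVG(duration), 2)=236, MIN(duration)=150
  folk: ids {15, 19} → MAX(duration)=398, ROUND(AVG(duration), 2)=385, MIN(duration)=372
  rock: ids {10, 16, 18, 21, 27} → MAX(duration)=364, ROUND(AVG(duration), 2)=193.2, MIN(duration)=119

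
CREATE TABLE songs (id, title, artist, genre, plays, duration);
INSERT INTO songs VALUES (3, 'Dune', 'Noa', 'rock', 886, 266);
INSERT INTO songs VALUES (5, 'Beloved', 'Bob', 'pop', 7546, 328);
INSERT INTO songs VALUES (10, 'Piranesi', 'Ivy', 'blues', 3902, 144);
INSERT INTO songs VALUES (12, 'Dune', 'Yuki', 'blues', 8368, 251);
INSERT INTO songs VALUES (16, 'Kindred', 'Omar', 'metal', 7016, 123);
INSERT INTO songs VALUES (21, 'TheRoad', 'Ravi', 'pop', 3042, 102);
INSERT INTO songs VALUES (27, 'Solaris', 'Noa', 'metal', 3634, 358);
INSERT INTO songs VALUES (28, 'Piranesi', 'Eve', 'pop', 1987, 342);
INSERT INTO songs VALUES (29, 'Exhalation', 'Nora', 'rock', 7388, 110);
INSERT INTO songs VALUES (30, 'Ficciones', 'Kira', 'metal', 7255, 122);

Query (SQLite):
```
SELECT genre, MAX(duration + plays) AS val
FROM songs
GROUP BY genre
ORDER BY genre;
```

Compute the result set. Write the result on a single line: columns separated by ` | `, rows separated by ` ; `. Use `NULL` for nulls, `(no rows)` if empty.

blues | 8619 ; metal | 7377 ; pop | 7874 ; rock | 7498

For each row compute duration + plays.
Group by genre; take MAX of the expression per group.
  blues: ids {10, 12} → MAX(duration + plays)=8619
  metal: ids {16, 27, 30} → MAX(duration + plays)=7377
  pop: ids {5, 21, 28} → MAX(duration + plays)=7874
  rock: ids {3, 29} → MAX(duration + plays)=7498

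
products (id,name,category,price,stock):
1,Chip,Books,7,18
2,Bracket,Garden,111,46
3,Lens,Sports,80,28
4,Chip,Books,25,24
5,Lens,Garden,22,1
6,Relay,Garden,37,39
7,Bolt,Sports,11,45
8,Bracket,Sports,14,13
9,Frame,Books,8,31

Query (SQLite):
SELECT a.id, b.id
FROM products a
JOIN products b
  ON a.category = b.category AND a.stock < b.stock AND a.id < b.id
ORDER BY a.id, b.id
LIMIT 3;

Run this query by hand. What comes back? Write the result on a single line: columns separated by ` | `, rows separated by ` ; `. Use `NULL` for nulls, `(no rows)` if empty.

1 | 4 ; 1 | 9 ; 3 | 7

Pairs (a,b) with same category, a.stock < b.stock, a.id < b.id.
category groups: Books:{1,4,9} Garden:{2,5,6} Sports:{3,7,8}
Ordered by (a.id, b.id); first 3.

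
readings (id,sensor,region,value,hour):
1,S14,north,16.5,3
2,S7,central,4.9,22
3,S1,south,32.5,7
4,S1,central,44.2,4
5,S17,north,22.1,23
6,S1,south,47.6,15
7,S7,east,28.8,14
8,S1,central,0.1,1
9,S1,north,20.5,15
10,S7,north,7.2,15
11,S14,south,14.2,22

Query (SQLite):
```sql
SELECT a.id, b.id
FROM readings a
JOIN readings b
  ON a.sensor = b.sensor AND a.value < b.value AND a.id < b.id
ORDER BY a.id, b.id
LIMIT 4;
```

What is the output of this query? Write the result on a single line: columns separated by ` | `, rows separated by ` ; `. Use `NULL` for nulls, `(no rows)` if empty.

2 | 7 ; 2 | 10 ; 3 | 4 ; 3 | 6

Pairs (a,b) with same sensor, a.value < b.value, a.id < b.id.
sensor groups: S1:{3,4,6,8,9} S14:{1,11} S17:{5} S7:{2,7,10}
Ordered by (a.id, b.id); first 4.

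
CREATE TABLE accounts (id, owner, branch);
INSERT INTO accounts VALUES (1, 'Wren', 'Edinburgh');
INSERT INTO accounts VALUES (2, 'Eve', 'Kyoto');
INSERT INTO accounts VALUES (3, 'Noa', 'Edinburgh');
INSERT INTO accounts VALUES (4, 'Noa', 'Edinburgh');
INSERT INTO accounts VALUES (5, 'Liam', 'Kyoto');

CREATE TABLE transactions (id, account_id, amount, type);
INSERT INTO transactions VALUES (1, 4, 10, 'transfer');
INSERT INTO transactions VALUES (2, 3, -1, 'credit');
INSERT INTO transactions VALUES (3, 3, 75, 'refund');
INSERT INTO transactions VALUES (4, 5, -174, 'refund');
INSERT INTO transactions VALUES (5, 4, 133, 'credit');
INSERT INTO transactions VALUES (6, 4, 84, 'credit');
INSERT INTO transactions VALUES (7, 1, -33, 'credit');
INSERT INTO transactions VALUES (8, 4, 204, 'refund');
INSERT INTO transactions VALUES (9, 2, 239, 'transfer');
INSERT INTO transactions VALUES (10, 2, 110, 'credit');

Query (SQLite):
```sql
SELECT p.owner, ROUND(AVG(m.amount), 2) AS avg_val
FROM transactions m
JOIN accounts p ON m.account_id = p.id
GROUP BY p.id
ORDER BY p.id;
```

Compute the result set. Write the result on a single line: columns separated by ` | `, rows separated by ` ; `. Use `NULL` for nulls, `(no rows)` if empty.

Wren | -33 ; Eve | 174.5 ; Noa | 37 ; Noa | 107.75 ; Liam | -174

Join each transactions row to its accounts via account_id.
Group joined rows by accounts.id; compute ROUND(AVG(m.amount), 2) per group.
  1: ids {7} → ROUND(AVG(m.amount), 2)=-33
  2: ids {9, 10} → ROUND(AVG(m.amount), 2)=174.5
  3: ids {2, 3} → ROUND(AVG(m.amount), 2)=37
  4: ids {1, 5, 6, 8} → ROUND(AVG(m.amount), 2)=107.75
  5: ids {4} → ROUND(AVG(m.amount), 2)=-174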